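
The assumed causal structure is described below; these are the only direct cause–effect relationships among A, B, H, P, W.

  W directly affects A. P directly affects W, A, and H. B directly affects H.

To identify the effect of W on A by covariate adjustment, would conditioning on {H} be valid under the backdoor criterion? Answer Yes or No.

No

Backdoor paths from W to A (paths whose first edge points into W):
  P1: W <- P -> A
Condition 1 (no descendant of W in the set): holds — descendants of W are {A}; none are in {H}.
Condition 2 (every backdoor path blocked by {H}):
  P1: open — no interior node is in the conditioning set.
{H} does not satisfy the backdoor criterion.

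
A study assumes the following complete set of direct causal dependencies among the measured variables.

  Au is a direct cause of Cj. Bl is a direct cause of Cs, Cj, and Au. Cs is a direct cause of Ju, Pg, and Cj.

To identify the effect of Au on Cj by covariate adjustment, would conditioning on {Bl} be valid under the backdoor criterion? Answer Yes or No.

Backdoor paths from Au to Cj (paths whose first edge points into Au):
  P1: Au <- Bl -> Cs -> Cj
  P2: Au <- Bl -> Cj
Condition 1 (no descendant of Au in the set): holds — descendants of Au are {Cj}; none are in {Bl}.
Condition 2 (every backdoor path blocked by {Bl}):
  P1: blocked at fork node Bl ∈ conditioning set.
  P2: blocked at fork node Bl ∈ conditioning set.
{Bl} satisfies the backdoor criterion.

Yes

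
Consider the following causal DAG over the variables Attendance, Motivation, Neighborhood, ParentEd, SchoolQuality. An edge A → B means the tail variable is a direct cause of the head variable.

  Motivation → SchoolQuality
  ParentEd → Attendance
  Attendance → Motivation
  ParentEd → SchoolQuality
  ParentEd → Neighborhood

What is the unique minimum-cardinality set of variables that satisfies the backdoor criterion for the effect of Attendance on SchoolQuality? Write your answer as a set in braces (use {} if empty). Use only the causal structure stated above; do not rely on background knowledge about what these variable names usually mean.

{ParentEd}

Variables eligible for adjustment (non-descendants of Attendance, excluding Attendance and SchoolQuality): {Neighborhood, ParentEd}.
Backdoor paths from Attendance to SchoolQuality:
  P1: Attendance <- ParentEd -> SchoolQuality
The empty set is not sufficient: P1 (Attendance <- ParentEd -> SchoolQuality) has no collider blocking it and no conditioned non-collider, so it is open.
Try {ParentEd}:
  P1: blocked at fork node ParentEd ∈ conditioning set.
{ParentEd} contains no descendant of Attendance and blocks every backdoor path.
No other singleton works — e.g. {Neighborhood} leaves P1 open — so {ParentEd} is the unique smallest valid adjustment set.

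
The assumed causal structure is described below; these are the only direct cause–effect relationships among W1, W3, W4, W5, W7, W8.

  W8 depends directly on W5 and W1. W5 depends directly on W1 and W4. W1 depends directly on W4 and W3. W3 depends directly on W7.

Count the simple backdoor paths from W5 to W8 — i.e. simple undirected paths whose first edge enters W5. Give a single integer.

2

A backdoor path from W5 to W8 is any simple undirected path whose first edge points into W5 (i.e. leaves W5 via a parent).
Parents of W5: {W1, W4}.
Enumerating:
  P1: W5 <- W4 -> W1 -> W8
  P2: W5 <- W1 -> W8
That exhausts the simple backdoor paths. Count: 2.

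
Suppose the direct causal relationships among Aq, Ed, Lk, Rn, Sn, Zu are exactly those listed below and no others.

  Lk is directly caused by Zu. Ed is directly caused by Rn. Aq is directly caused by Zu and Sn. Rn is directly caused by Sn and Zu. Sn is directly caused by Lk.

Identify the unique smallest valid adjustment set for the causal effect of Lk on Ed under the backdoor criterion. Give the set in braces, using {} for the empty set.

{Zu}

Variables eligible for adjustment (non-descendants of Lk, excluding Lk and Ed): {Zu}.
Backdoor paths from Lk to Ed:
  P1: Lk <- Zu -> Rn -> Ed
  P2: Lk <- Zu -> Aq <- Sn -> Rn -> Ed
The empty set is not sufficient: P1 (Lk <- Zu -> Rn -> Ed) has no collider blocking it and no conditioned non-collider, so it is open.
Try {Zu}:
  P1: blocked at fork node Zu ∈ conditioning set.
  P2: blocked at fork node Zu ∈ conditioning set.
{Zu} contains no descendant of Lk and blocks every backdoor path.
{Zu} is the unique smallest valid adjustment set.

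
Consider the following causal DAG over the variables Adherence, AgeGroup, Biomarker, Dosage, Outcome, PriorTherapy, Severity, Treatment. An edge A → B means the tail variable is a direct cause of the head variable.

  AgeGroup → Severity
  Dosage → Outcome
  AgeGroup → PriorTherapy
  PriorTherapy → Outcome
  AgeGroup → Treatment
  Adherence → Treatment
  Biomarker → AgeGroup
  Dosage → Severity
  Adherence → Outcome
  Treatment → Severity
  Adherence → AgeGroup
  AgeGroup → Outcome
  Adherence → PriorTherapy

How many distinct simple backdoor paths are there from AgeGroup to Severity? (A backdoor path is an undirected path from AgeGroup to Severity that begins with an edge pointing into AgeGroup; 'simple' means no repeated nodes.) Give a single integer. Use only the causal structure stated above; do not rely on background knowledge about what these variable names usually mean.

3

A backdoor path from AgeGroup to Severity is any simple undirected path whose first edge points into AgeGroup (i.e. leaves AgeGroup via a parent).
Parents of AgeGroup: {Adherence, Biomarker}.
Enumerating:
  P1: AgeGroup <- Adherence -> Treatment -> Severity
  P2: AgeGroup <- Adherence -> PriorTherapy -> Outcome <- Dosage -> Severity
  P3: AgeGroup <- Adherence -> Outcome <- Dosage -> Severity
That exhausts the simple backdoor paths. Count: 3.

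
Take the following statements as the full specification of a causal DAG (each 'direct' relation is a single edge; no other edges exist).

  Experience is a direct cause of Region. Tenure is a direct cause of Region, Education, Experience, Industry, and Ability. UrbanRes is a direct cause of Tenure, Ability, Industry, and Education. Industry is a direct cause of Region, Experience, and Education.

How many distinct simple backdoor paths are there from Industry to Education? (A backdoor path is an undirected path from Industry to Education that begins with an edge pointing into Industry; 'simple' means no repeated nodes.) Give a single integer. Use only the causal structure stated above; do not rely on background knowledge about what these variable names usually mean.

6

A backdoor path from Industry to Education is any simple undirected path whose first edge points into Industry (i.e. leaves Industry via a parent).
Parents of Industry: {Tenure, UrbanRes}.
Enumerating:
  P1: Industry <- UrbanRes -> Tenure -> Education
  P2: Industry <- UrbanRes -> Ability <- Tenure -> Education
  P3: Industry <- UrbanRes -> Education
  P4: Industry <- Tenure <- UrbanRes -> Education
  P5: Industry <- Tenure -> Ability <- UrbanRes -> Education
  P6: Industry <- Tenure -> Education
That exhausts the simple backdoor paths. Count: 6.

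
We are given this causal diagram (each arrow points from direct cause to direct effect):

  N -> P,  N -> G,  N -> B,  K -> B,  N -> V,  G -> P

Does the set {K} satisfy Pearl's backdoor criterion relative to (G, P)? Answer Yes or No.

No

Backdoor paths from G to P (paths whose first edge points into G):
  P1: G <- N -> P
Condition 1 (no descendant of G in the set): holds — descendants of G are {P}; none are in {K}.
Condition 2 (every backdoor path blocked by {K}):
  P1: open — no interior node is in the conditioning set.
{K} does not satisfy the backdoor criterion.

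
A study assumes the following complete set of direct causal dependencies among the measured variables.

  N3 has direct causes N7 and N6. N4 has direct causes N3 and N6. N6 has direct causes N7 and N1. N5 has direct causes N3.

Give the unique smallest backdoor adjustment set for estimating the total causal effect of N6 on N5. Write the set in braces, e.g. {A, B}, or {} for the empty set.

{N7}

Variables eligible for adjustment (non-descendants of N6, excluding N6 and N5): {N1, N7}.
Backdoor paths from N6 to N5:
  P1: N6 <- N7 -> N3 -> N5
The empty set is not sufficient: P1 (N6 <- N7 -> N3 -> N5) has no collider blocking it and no conditioned non-collider, so it is open.
Try {N7}:
  P1: blocked at fork node N7 ∈ conditioning set.
{N7} contains no descendant of N6 and blocks every backdoor path.
No other singleton works — e.g. {N1} leaves P1 open — so {N7} is the unique smallest valid adjustment set.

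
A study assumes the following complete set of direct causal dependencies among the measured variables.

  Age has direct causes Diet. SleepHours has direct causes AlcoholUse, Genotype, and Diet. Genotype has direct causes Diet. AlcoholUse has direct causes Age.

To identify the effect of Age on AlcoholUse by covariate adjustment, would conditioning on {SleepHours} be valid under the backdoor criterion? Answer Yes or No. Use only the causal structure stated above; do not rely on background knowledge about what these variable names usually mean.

No

Backdoor paths from Age to AlcoholUse (paths whose first edge points into Age):
  P1: Age <- Diet -> Genotype -> SleepHours <- AlcoholUse
  P2: Age <- Diet -> SleepHours <- AlcoholUse
Condition 1 (no descendant of Age in the set): FAILS — SleepHours is a descendant of Age.
Condition 2 (every backdoor path blocked by {SleepHours}):
  P1: open — collider(s) SleepHours are conditioned on (or have a conditioned descendant) and no non-collider on the path is in the set.
  P2: open — collider(s) SleepHours are conditioned on (or have a conditioned descendant) and no non-collider on the path is in the set.
{SleepHours} does not satisfy the backdoor criterion.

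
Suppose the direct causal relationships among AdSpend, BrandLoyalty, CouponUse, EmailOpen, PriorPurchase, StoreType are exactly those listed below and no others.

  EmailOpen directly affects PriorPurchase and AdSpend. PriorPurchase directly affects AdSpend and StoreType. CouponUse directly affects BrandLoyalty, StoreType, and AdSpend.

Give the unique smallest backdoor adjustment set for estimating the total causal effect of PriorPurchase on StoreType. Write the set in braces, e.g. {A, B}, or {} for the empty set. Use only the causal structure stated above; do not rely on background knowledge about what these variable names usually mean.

Variables eligible for adjustment (non-descendants of PriorPurchase, excluding PriorPurchase and StoreType): {BrandLoyalty, CouponUse, EmailOpen}.
Backdoor paths from PriorPurchase to StoreType:
  P1: PriorPurchase <- EmailOpen -> AdSpend <- CouponUse -> StoreType
Each backdoor path contains an unconditioned collider, so every path is already blocked with the empty conditioning set:
  P1: blocked at collider AdSpend (neither it nor any descendant is in the conditioning set).
The empty set is therefore the unique smallest valid set.

{}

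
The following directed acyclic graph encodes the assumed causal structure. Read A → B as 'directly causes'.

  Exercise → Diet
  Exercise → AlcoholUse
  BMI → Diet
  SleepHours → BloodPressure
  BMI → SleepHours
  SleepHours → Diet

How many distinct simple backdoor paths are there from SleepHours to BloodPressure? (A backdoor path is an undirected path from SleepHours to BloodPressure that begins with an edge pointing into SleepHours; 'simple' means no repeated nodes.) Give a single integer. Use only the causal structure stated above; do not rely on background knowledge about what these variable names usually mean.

A backdoor path from SleepHours to BloodPressure is any simple undirected path whose first edge points into SleepHours (i.e. leaves SleepHours via a parent).
Parents of SleepHours: {BMI}.
No simple path from any parent of SleepHours reaches BloodPressure without revisiting SleepHours, so there are no backdoor paths.

0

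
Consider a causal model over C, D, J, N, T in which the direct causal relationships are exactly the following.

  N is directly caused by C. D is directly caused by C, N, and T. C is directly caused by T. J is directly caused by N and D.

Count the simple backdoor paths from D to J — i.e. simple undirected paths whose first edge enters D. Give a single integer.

3

A backdoor path from D to J is any simple undirected path whose first edge points into D (i.e. leaves D via a parent).
Parents of D: {C, N, T}.
Enumerating:
  P1: D <- T -> C -> N -> J
  P2: D <- C -> N -> J
  P3: D <- N -> J
That exhausts the simple backdoor paths. Count: 3.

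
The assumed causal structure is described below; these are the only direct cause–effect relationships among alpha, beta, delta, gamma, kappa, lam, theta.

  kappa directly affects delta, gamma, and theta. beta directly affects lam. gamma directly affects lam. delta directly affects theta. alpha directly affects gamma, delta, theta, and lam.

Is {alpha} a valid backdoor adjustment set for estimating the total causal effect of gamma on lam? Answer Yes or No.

Yes

Backdoor paths from gamma to lam (paths whose first edge points into gamma):
  P1: gamma <- kappa -> delta <- alpha -> lam
  P2: gamma <- kappa -> delta -> theta <- alpha -> lam
  P3: gamma <- kappa -> theta <- alpha -> lam
  P4: gamma <- kappa -> theta <- delta <- alpha -> lam
  P5: gamma <- alpha -> lam
Condition 1 (no descendant of gamma in the set): holds — descendants of gamma are {lam}; none are in {alpha}.
Condition 2 (every backdoor path blocked by {alpha}):
  P1: blocked at collider delta (neither it nor any descendant is in the conditioning set).
  P2: blocked at collider theta (neither it nor any descendant is in the conditioning set).
  P3: blocked at collider theta (neither it nor any descendant is in the conditioning set).
  P4: blocked at collider theta (neither it nor any descendant is in the conditioning set).
  P5: blocked at fork node alpha ∈ conditioning set.
{alpha} satisfies the backdoor criterion.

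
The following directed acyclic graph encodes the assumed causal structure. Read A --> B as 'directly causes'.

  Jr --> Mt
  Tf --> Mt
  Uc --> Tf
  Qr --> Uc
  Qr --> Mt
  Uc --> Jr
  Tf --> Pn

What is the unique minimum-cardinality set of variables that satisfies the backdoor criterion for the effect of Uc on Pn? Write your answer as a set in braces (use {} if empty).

{}

Variables eligible for adjustment (non-descendants of Uc, excluding Uc and Pn): {Qr}.
Backdoor paths from Uc to Pn:
  P1: Uc <- Qr -> Mt <- Tf -> Pn
Each backdoor path contains an unconditioned collider, so every path is already blocked with the empty conditioning set:
  P1: blocked at collider Mt (neither it nor any descendant is in the conditioning set).
The empty set is therefore the unique smallest valid set.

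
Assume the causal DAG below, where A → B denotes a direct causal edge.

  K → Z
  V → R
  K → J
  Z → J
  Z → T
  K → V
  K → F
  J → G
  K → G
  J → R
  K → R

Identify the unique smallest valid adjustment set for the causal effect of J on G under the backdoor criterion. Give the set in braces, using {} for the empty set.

Variables eligible for adjustment (non-descendants of J, excluding J and G): {F, K, T, V, Z}.
Backdoor paths from J to G:
  P1: J <- K -> G
  P2: J <- Z <- K -> G
The empty set is not sufficient: P1 (J <- K -> G) has no collider blocking it and no conditioned non-collider, so it is open.
Try {K}:
  P1: blocked at fork node K ∈ conditioning set.
  P2: blocked at fork node K ∈ conditioning set.
{K} contains no descendant of J and blocks every backdoor path.
No other singleton works — e.g. {Z} leaves P1 open — so {K} is the unique smallest valid adjustment set.

{K}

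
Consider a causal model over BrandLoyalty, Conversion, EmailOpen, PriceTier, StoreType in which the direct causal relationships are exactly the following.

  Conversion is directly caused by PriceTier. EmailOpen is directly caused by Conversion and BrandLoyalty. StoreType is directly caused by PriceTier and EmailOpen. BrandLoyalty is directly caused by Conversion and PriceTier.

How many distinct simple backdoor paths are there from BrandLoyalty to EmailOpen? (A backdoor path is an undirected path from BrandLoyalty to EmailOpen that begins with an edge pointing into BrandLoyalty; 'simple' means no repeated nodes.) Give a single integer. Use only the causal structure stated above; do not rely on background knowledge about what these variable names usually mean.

A backdoor path from BrandLoyalty to EmailOpen is any simple undirected path whose first edge points into BrandLoyalty (i.e. leaves BrandLoyalty via a parent).
Parents of BrandLoyalty: {Conversion, PriceTier}.
Enumerating:
  P1: BrandLoyalty <- PriceTier -> Conversion -> EmailOpen
  P2: BrandLoyalty <- PriceTier -> StoreType <- EmailOpen
  P3: BrandLoyalty <- Conversion <- PriceTier -> StoreType <- EmailOpen
  P4: BrandLoyalty <- Conversion -> EmailOpen
That exhausts the simple backdoor paths. Count: 4.

4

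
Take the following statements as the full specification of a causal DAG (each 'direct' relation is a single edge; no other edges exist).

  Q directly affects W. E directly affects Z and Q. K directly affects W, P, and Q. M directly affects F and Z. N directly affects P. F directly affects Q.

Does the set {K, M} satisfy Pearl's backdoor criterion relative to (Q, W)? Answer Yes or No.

Backdoor paths from Q to W (paths whose first edge points into Q):
  P1: Q <- K -> W
Condition 1 (no descendant of Q in the set): holds — descendants of Q are {W}; none are in {K, M}.
Condition 2 (every backdoor path blocked by {K, M}):
  P1: blocked at fork node K ∈ conditioning set.
{K, M} satisfies the backdoor criterion.

Yes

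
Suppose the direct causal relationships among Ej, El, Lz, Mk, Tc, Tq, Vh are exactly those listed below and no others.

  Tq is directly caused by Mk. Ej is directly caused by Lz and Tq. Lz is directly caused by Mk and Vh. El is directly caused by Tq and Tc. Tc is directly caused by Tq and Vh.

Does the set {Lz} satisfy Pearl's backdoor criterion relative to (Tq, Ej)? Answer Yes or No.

Yes

Backdoor paths from Tq to Ej (paths whose first edge points into Tq):
  P1: Tq <- Mk -> Lz -> Ej
Condition 1 (no descendant of Tq in the set): holds — descendants of Tq are {Ej, El, Tc}; none are in {Lz}.
Condition 2 (every backdoor path blocked by {Lz}):
  P1: blocked at chain node Lz ∈ conditioning set.
{Lz} satisfies the backdoor criterion.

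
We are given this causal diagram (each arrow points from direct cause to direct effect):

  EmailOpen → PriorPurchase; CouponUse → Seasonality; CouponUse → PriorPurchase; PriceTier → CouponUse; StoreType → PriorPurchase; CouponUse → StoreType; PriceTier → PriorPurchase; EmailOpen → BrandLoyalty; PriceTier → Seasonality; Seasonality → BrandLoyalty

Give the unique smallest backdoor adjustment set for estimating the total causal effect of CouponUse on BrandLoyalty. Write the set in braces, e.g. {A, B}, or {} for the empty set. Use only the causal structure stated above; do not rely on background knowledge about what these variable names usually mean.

Variables eligible for adjustment (non-descendants of CouponUse, excluding CouponUse and BrandLoyalty): {EmailOpen, PriceTier}.
Backdoor paths from CouponUse to BrandLoyalty:
  P1: CouponUse <- PriceTier -> Seasonality -> BrandLoyalty
  P2: CouponUse <- PriceTier -> PriorPurchase <- EmailOpen -> BrandLoyalty
The empty set is not sufficient: P1 (CouponUse <- PriceTier -> Seasonality -> BrandLoyalty) has no collider blocking it and no conditioned non-collider, so it is open.
Try {PriceTier}:
  P1: blocked at fork node PriceTier ∈ conditioning set.
  P2: blocked at fork node PriceTier ∈ conditioning set.
{PriceTier} contains no descendant of CouponUse and blocks every backdoor path.
No other singleton works — e.g. {EmailOpen} leaves P1 open — so {PriceTier} is the unique smallest valid adjustment set.

{PriceTier}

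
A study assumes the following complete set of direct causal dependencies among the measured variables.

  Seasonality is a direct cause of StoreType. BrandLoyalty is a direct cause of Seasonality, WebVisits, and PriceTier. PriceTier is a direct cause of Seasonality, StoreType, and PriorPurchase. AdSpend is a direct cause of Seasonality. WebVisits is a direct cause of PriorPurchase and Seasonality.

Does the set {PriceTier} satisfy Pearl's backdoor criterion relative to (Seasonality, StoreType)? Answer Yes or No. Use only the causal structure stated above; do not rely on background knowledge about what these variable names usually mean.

Backdoor paths from Seasonality to StoreType (paths whose first edge points into Seasonality):
  P1: Seasonality <- BrandLoyalty -> PriceTier -> StoreType
  P2: Seasonality <- BrandLoyalty -> WebVisits -> PriorPurchase <- PriceTier -> StoreType
  P3: Seasonality <- PriceTier -> StoreType
  P4: Seasonality <- WebVisits <- BrandLoyalty -> PriceTier -> StoreType
  P5: Seasonality <- WebVisits -> PriorPurchase <- PriceTier -> StoreType
Condition 1 (no descendant of Seasonality in the set): holds — descendants of Seasonality are {StoreType}; none are in {PriceTier}.
Condition 2 (every backdoor path blocked by {PriceTier}):
  P1: blocked at chain node PriceTier ∈ conditioning set.
  P2: blocked at collider PriorPurchase (neither it nor any descendant is in the conditioning set).
  P3: blocked at fork node PriceTier ∈ conditioning set.
  P4: blocked at chain node PriceTier ∈ conditioning set.
  P5: blocked at collider PriorPurchase (neither it nor any descendant is in the conditioning set).
{PriceTier} satisfies the backdoor criterion.

Yes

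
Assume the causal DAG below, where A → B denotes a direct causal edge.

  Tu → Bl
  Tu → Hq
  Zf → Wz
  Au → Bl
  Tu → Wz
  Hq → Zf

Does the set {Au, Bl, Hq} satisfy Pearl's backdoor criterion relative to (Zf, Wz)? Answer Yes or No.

Yes

Backdoor paths from Zf to Wz (paths whose first edge points into Zf):
  P1: Zf <- Hq <- Tu -> Wz
Condition 1 (no descendant of Zf in the set): holds — descendants of Zf are {Wz}; none are in {Au, Bl, Hq}.
Condition 2 (every backdoor path blocked by {Au, Bl, Hq}):
  P1: blocked at chain node Hq ∈ conditioning set.
{Au, Bl, Hq} satisfies the backdoor criterion.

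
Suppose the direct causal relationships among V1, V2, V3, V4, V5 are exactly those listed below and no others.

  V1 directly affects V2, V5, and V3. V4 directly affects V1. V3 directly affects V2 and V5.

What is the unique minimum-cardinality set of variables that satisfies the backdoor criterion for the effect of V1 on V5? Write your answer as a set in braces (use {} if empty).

{}

Variables eligible for adjustment (non-descendants of V1, excluding V1 and V5): {V4}.
Backdoor paths from V1 to V5:
  (none)
With no backdoor paths the empty set already satisfies the criterion, and it is trivially minimal.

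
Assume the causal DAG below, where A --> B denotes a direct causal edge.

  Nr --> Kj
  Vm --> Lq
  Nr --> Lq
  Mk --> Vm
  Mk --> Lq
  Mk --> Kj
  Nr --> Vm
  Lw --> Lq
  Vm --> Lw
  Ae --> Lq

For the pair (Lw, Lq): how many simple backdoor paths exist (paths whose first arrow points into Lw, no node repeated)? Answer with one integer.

5

A backdoor path from Lw to Lq is any simple undirected path whose first edge points into Lw (i.e. leaves Lw via a parent).
Parents of Lw: {Vm}.
Enumerating:
  P1: Lw <- Vm <- Mk -> Kj <- Nr -> Lq
  P2: Lw <- Vm <- Mk -> Lq
  P3: Lw <- Vm <- Nr -> Kj <- Mk -> Lq
  P4: Lw <- Vm <- Nr -> Lq
  P5: Lw <- Vm -> Lq
That exhausts the simple backdoor paths. Count: 5.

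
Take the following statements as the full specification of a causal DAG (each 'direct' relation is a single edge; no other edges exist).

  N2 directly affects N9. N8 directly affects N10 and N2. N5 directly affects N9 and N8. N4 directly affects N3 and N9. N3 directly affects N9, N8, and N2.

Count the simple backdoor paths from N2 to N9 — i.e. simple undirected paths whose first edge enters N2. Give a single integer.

A backdoor path from N2 to N9 is any simple undirected path whose first edge points into N2 (i.e. leaves N2 via a parent).
Parents of N2: {N3, N8}.
Enumerating:
  P1: N2 <- N3 <- N4 -> N9
  P2: N2 <- N3 -> N8 <- N5 -> N9
  P3: N2 <- N3 -> N9
  P4: N2 <- N8 <- N3 <- N4 -> N9
  P5: N2 <- N8 <- N3 -> N9
  P6: N2 <- N8 <- N5 -> N9
That exhausts the simple backdoor paths. Count: 6.

6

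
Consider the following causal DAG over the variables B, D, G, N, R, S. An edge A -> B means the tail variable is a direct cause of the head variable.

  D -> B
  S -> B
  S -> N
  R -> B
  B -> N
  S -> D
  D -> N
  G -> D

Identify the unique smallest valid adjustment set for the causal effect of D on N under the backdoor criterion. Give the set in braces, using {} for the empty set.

{S}

Variables eligible for adjustment (non-descendants of D, excluding D and N): {G, R, S}.
Backdoor paths from D to N:
  P1: D <- S -> B -> N
  P2: D <- S -> N
The empty set is not sufficient: P1 (D <- S -> B -> N) has no collider blocking it and no conditioned non-collider, so it is open.
Try {S}:
  P1: blocked at fork node S ∈ conditioning set.
  P2: blocked at fork node S ∈ conditioning set.
{S} contains no descendant of D and blocks every backdoor path.
No other singleton works — e.g. {G} leaves P1 open — so {S} is the unique smallest valid adjustment set.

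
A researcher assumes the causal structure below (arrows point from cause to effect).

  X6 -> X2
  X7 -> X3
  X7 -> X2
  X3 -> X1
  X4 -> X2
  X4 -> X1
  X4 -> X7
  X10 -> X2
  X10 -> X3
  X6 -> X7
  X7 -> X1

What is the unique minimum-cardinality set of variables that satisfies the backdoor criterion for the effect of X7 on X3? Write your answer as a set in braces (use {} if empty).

Variables eligible for adjustment (non-descendants of X7, excluding X7 and X3): {X10, X4, X6}.
Backdoor paths from X7 to X3:
  P1: X7 <- X6 -> X2 <- X10 -> X3
  P2: X7 <- X6 -> X2 <- X4 -> X1 <- X3
  P3: X7 <- X4 -> X2 <- X10 -> X3
  P4: X7 <- X4 -> X1 <- X3
Each backdoor path contains an unconditioned collider, so every path is already blocked with the empty conditioning set:
  P1: blocked at collider X2 (neither it nor any descendant is in the conditioning set).
  P2: blocked at collider X2 (neither it nor any descendant is in the conditioning set).
  P3: blocked at collider X2 (neither it nor any descendant is in the conditioning set).
  P4: blocked at collider X1 (neither it nor any descendant is in the conditioning set).
The empty set is therefore the unique smallest valid set.

{}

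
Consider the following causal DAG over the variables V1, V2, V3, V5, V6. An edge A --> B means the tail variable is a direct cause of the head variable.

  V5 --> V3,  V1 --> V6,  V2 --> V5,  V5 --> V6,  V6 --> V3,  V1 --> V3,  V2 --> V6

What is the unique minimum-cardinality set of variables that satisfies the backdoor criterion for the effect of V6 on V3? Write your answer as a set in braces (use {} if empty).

{V1, V5}

Variables eligible for adjustment (non-descendants of V6, excluding V6 and V3): {V1, V2, V5}.
Backdoor paths from V6 to V3:
  P1: V6 <- V2 -> V5 -> V3
  P2: V6 <- V5 -> V3
  P3: V6 <- V1 -> V3
The empty set is not sufficient: P1 (V6 <- V2 -> V5 -> V3) has no collider blocking it and no conditioned non-collider, so it is open.
Try {V1, V5}:
  P1: blocked at chain node V5 ∈ conditioning set.
  P2: blocked at fork node V5 ∈ conditioning set.
  P3: blocked at fork node V1 ∈ conditioning set.
{V1, V5} contains no descendant of V6 and blocks every backdoor path.
Every element of {V1, V5} is needed (dropping V1 leaves P3 open; dropping V5 leaves P1 open), so no proper subset is valid.
Among all size-2 subsets of the eligible variables, only {V1, V5} blocks every backdoor path, so it is the unique smallest valid adjustment set.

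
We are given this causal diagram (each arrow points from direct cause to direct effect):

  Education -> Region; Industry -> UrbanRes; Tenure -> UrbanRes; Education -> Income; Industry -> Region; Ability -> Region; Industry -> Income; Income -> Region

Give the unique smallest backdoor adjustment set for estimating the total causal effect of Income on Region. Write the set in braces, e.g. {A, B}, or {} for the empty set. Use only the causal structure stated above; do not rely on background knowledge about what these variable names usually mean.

Variables eligible for adjustment (non-descendants of Income, excluding Income and Region): {Ability, Education, Industry, Tenure, UrbanRes}.
Backdoor paths from Income to Region:
  P1: Income <- Education -> Region
  P2: Income <- Industry -> Region
The empty set is not sufficient: P1 (Income <- Education -> Region) has no collider blocking it and no conditioned non-collider, so it is open.
Try {Education, Industry}:
  P1: blocked at fork node Education ∈ conditioning set.
  P2: blocked at fork node Industry ∈ conditioning set.
{Education, Industry} contains no descendant of Income and blocks every backdoor path.
Every element of {Education, Industry} is needed (dropping Education leaves P1 open; dropping Industry leaves P2 open), so no proper subset is valid.
Among all size-2 subsets of the eligible variables, only {Education, Industry} blocks every backdoor path, so it is the unique smallest valid adjustment set.

{Education, Industry}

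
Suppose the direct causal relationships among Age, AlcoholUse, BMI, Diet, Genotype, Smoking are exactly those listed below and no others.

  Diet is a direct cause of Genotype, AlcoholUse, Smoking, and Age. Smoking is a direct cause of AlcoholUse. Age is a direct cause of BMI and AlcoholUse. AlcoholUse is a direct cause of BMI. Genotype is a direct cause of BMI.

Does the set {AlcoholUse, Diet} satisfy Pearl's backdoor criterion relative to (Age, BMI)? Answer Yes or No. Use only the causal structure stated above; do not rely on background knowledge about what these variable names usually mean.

No

Backdoor paths from Age to BMI (paths whose first edge points into Age):
  P1: Age <- Diet -> Smoking -> AlcoholUse -> BMI
  P2: Age <- Diet -> AlcoholUse -> BMI
  P3: Age <- Diet -> Genotype -> BMI
Condition 1 (no descendant of Age in the set): FAILS — AlcoholUse is a descendant of Age.
Condition 2 (every backdoor path blocked by {AlcoholUse, Diet}):
  P1: blocked at fork node Diet ∈ conditioning set.
  P2: blocked at fork node Diet ∈ conditioning set.
  P3: blocked at fork node Diet ∈ conditioning set.
{AlcoholUse, Diet} does not satisfy the backdoor criterion.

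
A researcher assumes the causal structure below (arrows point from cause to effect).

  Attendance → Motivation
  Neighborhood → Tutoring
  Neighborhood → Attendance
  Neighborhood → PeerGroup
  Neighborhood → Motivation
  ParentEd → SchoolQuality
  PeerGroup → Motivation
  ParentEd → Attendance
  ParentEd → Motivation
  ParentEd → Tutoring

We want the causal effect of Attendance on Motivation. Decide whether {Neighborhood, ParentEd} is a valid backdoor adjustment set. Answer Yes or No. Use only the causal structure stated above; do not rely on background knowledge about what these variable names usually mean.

Yes

Backdoor paths from Attendance to Motivation (paths whose first edge points into Attendance):
  P1: Attendance <- ParentEd -> Tutoring <- Neighborhood -> PeerGroup -> Motivation
  P2: Attendance <- ParentEd -> Tutoring <- Neighborhood -> Motivation
  P3: Attendance <- ParentEd -> Motivation
  P4: Attendance <- Neighborhood -> Tutoring <- ParentEd -> Motivation
  P5: Attendance <- Neighborhood -> PeerGroup -> Motivation
  P6: Attendance <- Neighborhood -> Motivation
Condition 1 (no descendant of Attendance in the set): holds — descendants of Attendance are {Motivation}; none are in {Neighborhood, ParentEd}.
Condition 2 (every backdoor path blocked by {Neighborhood, ParentEd}):
  P1: blocked at fork node ParentEd ∈ conditioning set.
  P2: blocked at fork node ParentEd ∈ conditioning set.
  P3: blocked at fork node ParentEd ∈ conditioning set.
  P4: blocked at fork node Neighborhood ∈ conditioning set.
  P5: blocked at fork node Neighborhood ∈ conditioning set.
  P6: blocked at fork node Neighborhood ∈ conditioning set.
{Neighborhood, ParentEd} satisfies the backdoor criterion.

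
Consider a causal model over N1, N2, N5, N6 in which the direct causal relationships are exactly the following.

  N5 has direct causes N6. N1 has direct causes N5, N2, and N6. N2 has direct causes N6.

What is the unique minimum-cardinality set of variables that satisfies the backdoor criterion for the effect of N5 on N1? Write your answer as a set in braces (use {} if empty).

{N6}

Variables eligible for adjustment (non-descendants of N5, excluding N5 and N1): {N2, N6}.
Backdoor paths from N5 to N1:
  P1: N5 <- N6 -> N2 -> N1
  P2: N5 <- N6 -> N1
The empty set is not sufficient: P1 (N5 <- N6 -> N2 -> N1) has no collider blocking it and no conditioned non-collider, so it is open.
Try {N6}:
  P1: blocked at fork node N6 ∈ conditioning set.
  P2: blocked at fork node N6 ∈ conditioning set.
{N6} contains no descendant of N5 and blocks every backdoor path.
No other singleton works — e.g. {N2} leaves P2 open — so {N6} is the unique smallest valid adjustment set.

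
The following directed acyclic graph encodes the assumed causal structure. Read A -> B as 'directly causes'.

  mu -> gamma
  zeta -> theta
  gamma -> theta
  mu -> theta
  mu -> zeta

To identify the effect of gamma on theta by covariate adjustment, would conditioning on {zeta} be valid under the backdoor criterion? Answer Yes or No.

Backdoor paths from gamma to theta (paths whose first edge points into gamma):
  P1: gamma <- mu -> zeta -> theta
  P2: gamma <- mu -> theta
Condition 1 (no descendant of gamma in the set): holds — descendants of gamma are {theta}; none are in {zeta}.
Condition 2 (every backdoor path blocked by {zeta}):
  P1: blocked at chain node zeta ∈ conditioning set.
  P2: open — no interior node is in the conditioning set.
{zeta} does not satisfy the backdoor criterion.

No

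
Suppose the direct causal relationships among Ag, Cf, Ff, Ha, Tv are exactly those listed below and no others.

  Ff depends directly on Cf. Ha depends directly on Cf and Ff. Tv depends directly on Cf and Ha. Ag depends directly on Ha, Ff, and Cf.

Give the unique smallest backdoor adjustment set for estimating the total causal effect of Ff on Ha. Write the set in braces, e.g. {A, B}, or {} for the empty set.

{Cf}

Variables eligible for adjustment (non-descendants of Ff, excluding Ff and Ha): {Cf}.
Backdoor paths from Ff to Ha:
  P1: Ff <- Cf -> Ha
  P2: Ff <- Cf -> Tv <- Ha
  P3: Ff <- Cf -> Ag <- Ha
The empty set is not sufficient: P1 (Ff <- Cf -> Ha) has no collider blocking it and no conditioned non-collider, so it is open.
Try {Cf}:
  P1: blocked at fork node Cf ∈ conditioning set.
  P2: blocked at fork node Cf ∈ conditioning set.
  P3: blocked at fork node Cf ∈ conditioning set.
{Cf} contains no descendant of Ff and blocks every backdoor path.
{Cf} is the unique smallest valid adjustment set.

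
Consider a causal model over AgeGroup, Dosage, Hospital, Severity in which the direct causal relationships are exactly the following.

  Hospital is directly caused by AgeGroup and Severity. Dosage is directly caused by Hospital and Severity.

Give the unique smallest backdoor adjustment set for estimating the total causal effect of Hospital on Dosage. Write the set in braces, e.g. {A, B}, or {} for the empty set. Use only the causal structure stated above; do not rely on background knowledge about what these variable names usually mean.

Variables eligible for adjustment (non-descendants of Hospital, excluding Hospital and Dosage): {AgeGroup, Severity}.
Backdoor paths from Hospital to Dosage:
  P1: Hospital <- Severity -> Dosage
The empty set is not sufficient: P1 (Hospital <- Severity -> Dosage) has no collider blocking it and no conditioned non-collider, so it is open.
Try {Severity}:
  P1: blocked at fork node Severity ∈ conditioning set.
{Severity} contains no descendant of Hospital and blocks every backdoor path.
No other singleton works — e.g. {AgeGroup} leaves P1 open — so {Severity} is the unique smallest valid adjustment set.

{Severity}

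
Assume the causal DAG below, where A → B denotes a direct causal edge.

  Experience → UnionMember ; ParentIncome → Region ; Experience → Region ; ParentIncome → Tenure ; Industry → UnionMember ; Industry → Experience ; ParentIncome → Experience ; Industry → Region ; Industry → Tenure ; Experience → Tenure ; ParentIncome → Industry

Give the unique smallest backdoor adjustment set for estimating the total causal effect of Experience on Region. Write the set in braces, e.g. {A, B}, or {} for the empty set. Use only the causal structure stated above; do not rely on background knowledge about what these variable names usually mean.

Variables eligible for adjustment (non-descendants of Experience, excluding Experience and Region): {Industry, ParentIncome}.
Backdoor paths from Experience to Region:
  P1: Experience <- ParentIncome -> Industry -> Region
  P2: Experience <- ParentIncome -> Tenure <- Industry -> Region
  P3: Experience <- ParentIncome -> Region
  P4: Experience <- Industry <- ParentIncome -> Region
  P5: Experience <- Industry -> Tenure <- ParentIncome -> Region
  P6: Experience <- Industry -> Region
The empty set is not sufficient: P1 (Experience <- ParentIncome -> Industry -> Region) has no collider blocking it and no conditioned non-collider, so it is open.
Try {Industry, ParentIncome}:
  P1: blocked at fork node ParentIncome ∈ conditioning set.
  P2: blocked at fork node ParentIncome ∈ conditioning set.
  P3: blocked at fork node ParentIncome ∈ conditioning set.
  P4: blocked at chain node Industry ∈ conditioning set.
  P5: blocked at fork node Industry ∈ conditioning set.
  P6: blocked at fork node Industry ∈ conditioning set.
{Industry, ParentIncome} contains no descendant of Experience and blocks every backdoor path.
Every element of {Industry, ParentIncome} is needed (dropping Industry leaves P6 open; dropping ParentIncome leaves P3 open), so no proper subset is valid.
Among all size-2 subsets of the eligible variables, only {Industry, ParentIncome} blocks every backdoor path, so it is the unique smallest valid adjustment set.

{Industry, ParentIncome}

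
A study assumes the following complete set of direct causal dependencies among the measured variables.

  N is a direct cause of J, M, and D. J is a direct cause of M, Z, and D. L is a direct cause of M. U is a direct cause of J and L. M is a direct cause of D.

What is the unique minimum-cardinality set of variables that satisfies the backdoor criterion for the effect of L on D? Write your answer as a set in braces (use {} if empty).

Variables eligible for adjustment (non-descendants of L, excluding L and D): {J, N, U, Z}.
Backdoor paths from L to D:
  P1: L <- U -> J <- N -> M -> D
  P2: L <- U -> J <- N -> D
  P3: L <- U -> J -> M <- N -> D
  P4: L <- U -> J -> M -> D
  P5: L <- U -> J -> D
The empty set is not sufficient: P4 (L <- U -> J -> M -> D) has no collider blocking it and no conditioned non-collider, so it is open.
Try {U}:
  P1: blocked at fork node U ∈ conditioning set.
  P2: blocked at fork node U ∈ conditioning set.
  P3: blocked at fork node U ∈ conditioning set.
  P4: blocked at fork node U ∈ conditioning set.
  P5: blocked at fork node U ∈ conditioning set.
{U} contains no descendant of L and blocks every backdoor path.
No other singleton works — e.g. {N} leaves P4 open — so {U} is the unique smallest valid adjustment set.

{U}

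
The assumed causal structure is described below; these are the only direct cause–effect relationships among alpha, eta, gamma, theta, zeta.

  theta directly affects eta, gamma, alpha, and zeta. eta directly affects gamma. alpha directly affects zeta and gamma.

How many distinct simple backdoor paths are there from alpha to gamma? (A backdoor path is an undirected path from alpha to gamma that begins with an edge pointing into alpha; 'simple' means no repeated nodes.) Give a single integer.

A backdoor path from alpha to gamma is any simple undirected path whose first edge points into alpha (i.e. leaves alpha via a parent).
Parents of alpha: {theta}.
Enumerating:
  P1: alpha <- theta -> eta -> gamma
  P2: alpha <- theta -> gamma
That exhausts the simple backdoor paths. Count: 2.

2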